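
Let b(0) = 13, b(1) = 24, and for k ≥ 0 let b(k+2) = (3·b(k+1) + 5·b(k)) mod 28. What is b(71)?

Computing terms: b(0) = 13,  b(1) = 24,  b(2) = 25,  b(3) = 27,  b(4) = 10,  b(5) = 25,  b(6) = 13,  b(7) = 24.
Since (b(6), b(7)) = (b(0), b(1)) = (13, 24) (two consecutive terms determine the rest), the sequence is periodic with period 6.
So b(71) = b(0 + ((71-0) mod 6)) = b(5) = 25.

25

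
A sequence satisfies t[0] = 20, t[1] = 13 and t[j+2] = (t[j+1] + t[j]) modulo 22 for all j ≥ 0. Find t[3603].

2

Listing terms: t[0] = 20,  t[1] = 13,  t[2] = 11,  t[3] = 2,  t[4] = 13,  t[5] = 15,  t[6] = 6,  t[7] = 21,  t[8] = 5,  t[9] = 4,  t[10] = 9,  t[11] = 13,  t[12] = 0,  t[13] = 13,  t[14] = 13,  t[15] = 4,  t[16] = 17,  t[17] = 21,  t[18] = 16,  t[19] = 15,  t[20] = 9,  t[21] = 2,  t[22] = 11,  t[23] = 13,  t[24] = 2,  t[25] = 15,  t[26] = 17,  t[27] = 10,  t[28] = 5,  t[29] = 15,  t[30] = 20,  t[31] = 13.
Since (t[30], t[31]) = (t[0], t[1]) = (20, 13) (two consecutive terms determine the rest), the sequence is periodic with period 30.
(3603 - 0) mod 30 = 3, so t[3603] = t[3] = 2.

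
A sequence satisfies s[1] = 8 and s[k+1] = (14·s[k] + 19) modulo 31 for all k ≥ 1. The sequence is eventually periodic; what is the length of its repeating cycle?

15

s[1] = 8, s[2] = 7, s[3] = 24, s[4] = 14, s[5] = 29, s[6] = 22, s[7] = 17, s[8] = 9, s[9] = 21, s[10] = 3, s[11] = 30, s[12] = 5, s[13] = 27, s[14] = 25, s[15] = 28, s[16] = 8.
Since s[16] = s[1] = 8, the sequence is periodic with period 15.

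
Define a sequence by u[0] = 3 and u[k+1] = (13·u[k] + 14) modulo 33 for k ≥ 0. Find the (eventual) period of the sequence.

Computing terms: u[0] = 3, u[1] = 20, u[2] = 10, u[3] = 12, u[4] = 5, u[5] = 13, u[6] = 18, u[7] = 17, u[8] = 4, u[9] = 0, u[10] = 14, u[11] = 31, u[12] = 21, u[13] = 23, u[14] = 16, u[15] = 24, u[16] = 29, u[17] = 28, u[18] = 15, u[19] = 11, u[20] = 25, u[21] = 9, u[22] = 32, u[23] = 1, u[24] = 27, u[25] = 2, u[26] = 7, u[27] = 6, u[28] = 26, u[29] = 22, u[30] = 3.
Since u[30] = u[0] = 3, the sequence is periodic with period 30.

30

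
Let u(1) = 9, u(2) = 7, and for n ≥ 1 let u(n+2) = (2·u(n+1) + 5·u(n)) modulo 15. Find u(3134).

7

We have u(1) = 9,  u(2) = 7,  u(3) = 14,  u(4) = 3,  u(5) = 1,  u(6) = 2,  u(7) = 9,  u(8) = 13,  u(9) = 11,  u(10) = 12,  u(11) = 4,  u(12) = 8,  u(13) = 6,  u(14) = 7,  u(15) = 14.
Since (u(14), u(15)) = (u(2), u(3)) = (7, 14) (two consecutive terms determine the rest), the sequence is eventually periodic: after a pre-period of length 1 it cycles with period 12.
For n ≥ 2, u(n) depends only on (n - 2) mod 12. (3134 - 2) mod 12 = 0, so u(3134) = u(2) = 7.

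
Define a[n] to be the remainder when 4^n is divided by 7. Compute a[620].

Computing terms: a[0] = 1,  a[1] = 4,  a[2] = 2,  a[3] = 1.
The sequence repeats with period 3.
(620 - 0) mod 3 = 2, so a[620] = a[2] = 2.

2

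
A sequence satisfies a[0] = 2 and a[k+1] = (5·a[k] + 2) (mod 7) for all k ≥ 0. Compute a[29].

Computing terms: a[0] = 2,  a[1] = 5,  a[2] = 6,  a[3] = 4,  a[4] = 1,  a[5] = 0,  a[6] = 2.
Since a[6] = a[0] = 2, the sequence is periodic with period 6.
(29 - 0) mod 6 = 5, so a[29] = a[5] = 0.

0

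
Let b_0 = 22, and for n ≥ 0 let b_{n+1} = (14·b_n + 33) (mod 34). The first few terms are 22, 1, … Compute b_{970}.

29

Computing terms: b_0 = 22,  b_1 = 1,  b_2 = 13,  b_3 = 11,  b_4 = 17,  b_5 = 33,  b_6 = 19,  b_7 = 27,  b_8 = 3,  b_9 = 7,  b_{10} = 29,  b_{11} = 31,  b_{12} = 25,  b_{13} = 9,  b_{14} = 23,  b_{15} = 15,  b_{16} = 5,  b_{17} = 1.
Since b_{17} = b_1 = 1, the sequence is eventually periodic: after a pre-period of length 1 it cycles with period 16.
For n ≥ 1, b_n depends only on (n - 1) mod 16. (970 - 1) mod 16 = 9, so b_{970} = b_{10} = 29.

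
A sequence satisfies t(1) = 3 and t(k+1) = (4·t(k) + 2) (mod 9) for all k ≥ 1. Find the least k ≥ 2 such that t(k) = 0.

Computing terms: t(1) = 3,  t(2) = 5,  t(3) = 4,  t(4) = 0,  t(5) = 2,  t(6) = 1,  t(7) = 6,  t(8) = 8,  t(9) = 7,  t(10) = 3.
Since t(10) = t(1) = 3, the sequence is periodic with period 9.
The value 0 first appears (with k ≥ 2) at t(4).

4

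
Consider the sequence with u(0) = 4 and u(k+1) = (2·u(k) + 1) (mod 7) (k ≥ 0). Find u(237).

4

We have u(0) = 4; u(1) = 2; u(2) = 5; u(3) = 4.
Since u(3) = u(0) = 4, the sequence is periodic with period 3.
(237 - 0) mod 3 = 0, so u(237) = u(0) = 4.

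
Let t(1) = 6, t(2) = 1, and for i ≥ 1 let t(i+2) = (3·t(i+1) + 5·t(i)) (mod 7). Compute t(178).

Computing terms: t(1) = 6; t(2) = 1; t(3) = 5; t(4) = 6; t(5) = 1.
The sequence repeats with period 3.
So t(178) = t(1 + ((178-1) mod 3)) = t(1) = 6.

6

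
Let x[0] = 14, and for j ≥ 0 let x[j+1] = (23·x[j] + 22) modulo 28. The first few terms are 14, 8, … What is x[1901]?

We have x[0] = 14, x[1] = 8, x[2] = 10, x[3] = 0, x[4] = 22, x[5] = 24, x[6] = 14.
Since x[6] = x[0] = 14, the sequence is periodic with period 6.
(1901 - 0) mod 6 = 5, so x[1901] = x[5] = 24.

24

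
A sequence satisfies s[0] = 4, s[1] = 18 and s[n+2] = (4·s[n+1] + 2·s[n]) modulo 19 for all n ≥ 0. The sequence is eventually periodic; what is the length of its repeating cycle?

s[0] = 4; s[1] = 18; s[2] = 4; s[3] = 14; s[4] = 7; s[5] = 18; s[6] = 10; s[7] = 0; s[8] = 1; s[9] = 4; s[10] = 18.
Since (s[9], s[10]) = (s[0], s[1]) = (4, 18) (two consecutive terms determine the rest), the sequence is periodic with period 9.

9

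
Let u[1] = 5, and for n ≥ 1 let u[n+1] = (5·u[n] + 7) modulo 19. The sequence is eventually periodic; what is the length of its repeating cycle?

Computing terms: u[1] = 5; u[2] = 13; u[3] = 15; u[4] = 6; u[5] = 18; u[6] = 2; u[7] = 17; u[8] = 16; u[9] = 11; u[10] = 5.
The sequence repeats with period 9.

9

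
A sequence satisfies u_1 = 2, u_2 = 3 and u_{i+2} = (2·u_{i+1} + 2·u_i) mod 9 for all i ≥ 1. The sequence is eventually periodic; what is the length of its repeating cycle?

9

We have u_1 = 2,  u_2 = 3,  u_3 = 1,  u_4 = 8,  u_5 = 0,  u_6 = 7,  u_7 = 5,  u_8 = 6,  u_9 = 4,  u_{10} = 2,  u_{11} = 3.
Since (u_{10}, u_{11}) = (u_1, u_2) = (2, 3) (two consecutive terms determine the rest), the sequence is periodic with period 9.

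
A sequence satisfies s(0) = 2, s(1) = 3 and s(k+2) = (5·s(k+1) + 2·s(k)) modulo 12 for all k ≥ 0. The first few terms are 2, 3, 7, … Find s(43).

We have s(0) = 2, s(1) = 3, s(2) = 7, s(3) = 5, s(4) = 3, s(5) = 1, s(6) = 11, s(7) = 9, s(8) = 7, s(9) = 5.
Since (s(8), s(9)) = (s(2), s(3)) = (7, 5) (two consecutive terms determine the rest), the sequence is eventually periodic: after a pre-period of length 2 it cycles with period 6.
For k ≥ 2, s(k) depends only on (k - 2) mod 6. (43 - 2) mod 6 = 5, so s(43) = s(7) = 9.

9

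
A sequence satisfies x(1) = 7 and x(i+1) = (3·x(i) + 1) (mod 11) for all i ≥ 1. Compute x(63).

We have x(1) = 7,  x(2) = 0,  x(3) = 1,  x(4) = 4,  x(5) = 2,  x(6) = 7.
Since x(6) = x(1) = 7, the sequence is periodic with period 5.
So x(63) = x(1 + ((63-1) mod 5)) = x(3) = 1.

1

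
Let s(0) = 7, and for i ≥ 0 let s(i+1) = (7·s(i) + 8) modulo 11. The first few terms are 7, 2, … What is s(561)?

2

We have s(0) = 7, s(1) = 2, s(2) = 0, s(3) = 8, s(4) = 9, s(5) = 5, s(6) = 10, s(7) = 1, s(8) = 4, s(9) = 3, s(10) = 7.
Since s(10) = s(0) = 7, the sequence is periodic with period 10.
(561 - 0) mod 10 = 1, so s(561) = s(1) = 2.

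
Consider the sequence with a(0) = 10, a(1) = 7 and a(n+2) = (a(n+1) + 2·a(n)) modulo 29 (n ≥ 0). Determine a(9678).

We have a(0) = 10,  a(1) = 7,  a(2) = 27,  a(3) = 12,  a(4) = 8,  a(5) = 3,  a(6) = 19,  a(7) = 25,  a(8) = 5,  a(9) = 26,  a(10) = 7,  a(11) = 1,  a(12) = 15,  a(13) = 17,  a(14) = 18,  a(15) = 23,  a(16) = 1,  a(17) = 18,  a(18) = 20,  a(19) = 27,  a(20) = 9,  a(21) = 5,  a(22) = 23,  a(23) = 4,  a(24) = 21,  a(25) = 0,  a(26) = 13,  a(27) = 13,  a(28) = 10,  a(29) = 7.
Since (a(28), a(29)) = (a(0), a(1)) = (10, 7) (two consecutive terms determine the rest), the sequence is periodic with period 28.
(9678 - 0) mod 28 = 18, so a(9678) = a(18) = 20.

20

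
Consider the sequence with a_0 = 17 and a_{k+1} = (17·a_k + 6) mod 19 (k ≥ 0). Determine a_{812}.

Listing terms: a_0 = 17; a_1 = 10; a_2 = 5; a_3 = 15; a_4 = 14; a_5 = 16; a_6 = 12; a_7 = 1; a_8 = 4; a_9 = 17.
Since a_9 = a_0 = 17, the sequence is periodic with period 9.
(812 - 0) mod 9 = 2, so a_{812} = a_2 = 5.

5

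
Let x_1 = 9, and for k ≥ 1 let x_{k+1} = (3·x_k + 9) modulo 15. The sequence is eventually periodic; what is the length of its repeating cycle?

We have x_1 = 9, x_2 = 6, x_3 = 12, x_4 = 0, x_5 = 9.
Since x_5 = x_1 = 9, the sequence is periodic with period 4.

4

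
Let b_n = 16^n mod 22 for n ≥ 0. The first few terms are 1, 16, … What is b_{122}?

Computing terms: b_0 = 1, b_1 = 16, b_2 = 14, b_3 = 4, b_4 = 20, b_5 = 12, b_6 = 16.
Since b_6 = b_1 = 16, the sequence is eventually periodic: after a pre-period of length 1 it cycles with period 5.
For n ≥ 1, b_n depends only on (n - 1) mod 5. (122 - 1) mod 5 = 1, so b_{122} = b_2 = 14.

14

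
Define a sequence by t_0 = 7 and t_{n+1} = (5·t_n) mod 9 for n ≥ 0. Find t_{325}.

t_0 = 7; t_1 = 8; t_2 = 4; t_3 = 2; t_4 = 1; t_5 = 5; t_6 = 7.
The sequence repeats with period 6.
(325 - 0) mod 6 = 1, so t_{325} = t_1 = 8.

8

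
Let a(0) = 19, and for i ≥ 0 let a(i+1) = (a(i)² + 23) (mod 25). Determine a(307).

14

We have a(0) = 19,  a(1) = 9,  a(2) = 4,  a(3) = 14,  a(4) = 19.
The sequence repeats with period 4.
(307 - 0) mod 4 = 3, so a(307) = a(3) = 14.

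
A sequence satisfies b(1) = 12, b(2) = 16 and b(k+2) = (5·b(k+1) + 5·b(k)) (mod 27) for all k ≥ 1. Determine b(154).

Listing terms: b(1) = 12,  b(2) = 16,  b(3) = 5,  b(4) = 24,  b(5) = 10,  b(6) = 8,  b(7) = 9,  b(8) = 4,  b(9) = 11,  b(10) = 21,  b(11) = 25,  b(12) = 14,  b(13) = 6,  b(14) = 19,  b(15) = 17,  b(16) = 18,  b(17) = 13,  b(18) = 20,  b(19) = 3,  b(20) = 7,  b(21) = 23,  b(22) = 15,  b(23) = 1,  b(24) = 26,  b(25) = 0,  b(26) = 22,  b(27) = 2,  b(28) = 12,  b(29) = 16.
The sequence repeats with period 27.
So b(154) = b(1 + ((154-1) mod 27)) = b(19) = 3.

3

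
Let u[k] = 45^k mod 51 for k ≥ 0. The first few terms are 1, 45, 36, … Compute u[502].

Listing terms: u[0] = 1; u[1] = 45; u[2] = 36; u[3] = 39; u[4] = 21; u[5] = 27; u[6] = 42; u[7] = 3; u[8] = 33; u[9] = 6; u[10] = 15; u[11] = 12; u[12] = 30; u[13] = 24; u[14] = 9; u[15] = 48; u[16] = 18; u[17] = 45.
Since u[17] = u[1] = 45, the sequence is eventually periodic: after a pre-period of length 1 it cycles with period 16.
For k ≥ 1, u[k] depends only on (k - 1) mod 16. (502 - 1) mod 16 = 5, so u[502] = u[6] = 42.

42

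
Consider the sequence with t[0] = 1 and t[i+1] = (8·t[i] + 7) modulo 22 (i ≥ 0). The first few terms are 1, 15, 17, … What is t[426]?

5

t[0] = 1, t[1] = 15, t[2] = 17, t[3] = 11, t[4] = 7, t[5] = 19, t[6] = 5, t[7] = 3, t[8] = 9, t[9] = 13, t[10] = 1.
Since t[10] = t[0] = 1, the sequence is periodic with period 10.
So t[426] = t[0 + ((426-0) mod 10)] = t[6] = 5.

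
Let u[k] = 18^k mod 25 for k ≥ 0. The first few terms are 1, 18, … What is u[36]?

1

We have u[0] = 1,  u[1] = 18,  u[2] = 24,  u[3] = 7,  u[4] = 1.
The sequence repeats with period 4.
(36 - 0) mod 4 = 0, so u[36] = u[0] = 1.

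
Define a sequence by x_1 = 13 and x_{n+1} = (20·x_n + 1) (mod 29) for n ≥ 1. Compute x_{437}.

1

x_1 = 13, x_2 = 0, x_3 = 1, x_4 = 21, x_5 = 15, x_6 = 11, x_7 = 18, x_8 = 13.
The sequence repeats with period 7.
(437 - 1) mod 7 = 2, so x_{437} = x_3 = 1.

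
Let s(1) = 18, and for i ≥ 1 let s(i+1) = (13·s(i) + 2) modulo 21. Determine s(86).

5

s(1) = 18; s(2) = 5; s(3) = 4; s(4) = 12; s(5) = 11; s(6) = 19; s(7) = 18.
Since s(7) = s(1) = 18, the sequence is periodic with period 6.
(86 - 1) mod 6 = 1, so s(86) = s(2) = 5.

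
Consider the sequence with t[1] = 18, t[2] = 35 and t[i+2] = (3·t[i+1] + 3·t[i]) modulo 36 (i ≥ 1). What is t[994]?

We have t[1] = 18, t[2] = 35, t[3] = 15, t[4] = 6, t[5] = 27, t[6] = 27, t[7] = 18, t[8] = 27, t[9] = 27.
Since (t[8], t[9]) = (t[5], t[6]) = (27, 27) (two consecutive terms determine the rest), the sequence is eventually periodic: after a pre-period of length 4 it cycles with period 3.
For i ≥ 5, t[i] depends only on (i - 5) mod 3. (994 - 5) mod 3 = 2, so t[994] = t[7] = 18.

18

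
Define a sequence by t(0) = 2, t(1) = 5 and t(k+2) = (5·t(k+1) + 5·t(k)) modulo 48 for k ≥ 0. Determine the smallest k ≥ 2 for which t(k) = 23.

t(0) = 2,  t(1) = 5,  t(2) = 35,  t(3) = 8,  t(4) = 23,  t(5) = 11,  t(6) = 26,  t(7) = 41,  t(8) = 47,  t(9) = 8,  t(10) = 35,  t(11) = 23,  t(12) = 2,  t(13) = 29,  t(14) = 11,  t(15) = 8,  t(16) = 47,  t(17) = 35,  t(18) = 26,  t(19) = 17,  t(20) = 23,  t(21) = 8,  t(22) = 11,  t(23) = 47,  t(24) = 2,  t(25) = 5.
Since (t(24), t(25)) = (t(0), t(1)) = (2, 5) (two consecutive terms determine the rest), the sequence is periodic with period 24.
The value 23 first appears (with k ≥ 2) at t(4).

4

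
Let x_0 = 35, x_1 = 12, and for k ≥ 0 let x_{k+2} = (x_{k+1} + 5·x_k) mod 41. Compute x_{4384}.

7

x_0 = 35, x_1 = 12, x_2 = 23, x_3 = 1, x_4 = 34, x_5 = 39, x_6 = 4, x_7 = 35, x_8 = 14, x_9 = 25, x_{10} = 13, x_{11} = 15, x_{12} = 39, x_{13} = 32, x_{14} = 22, x_{15} = 18, x_{16} = 5, x_{17} = 13, x_{18} = 38, x_{19} = 21, x_{20} = 6, x_{21} = 29, x_{22} = 18, x_{23} = 40, x_{24} = 7, x_{25} = 2, x_{26} = 37, x_{27} = 6, x_{28} = 27, x_{29} = 16, x_{30} = 28, x_{31} = 26, x_{32} = 2, x_{33} = 9, x_{34} = 19, x_{35} = 23, x_{36} = 36, x_{37} = 28, x_{38} = 3, x_{39} = 20, x_{40} = 35, x_{41} = 12.
Since (x_{40}, x_{41}) = (x_0, x_1) = (35, 12) (two consecutive terms determine the rest), the sequence is periodic with period 40.
(4384 - 0) mod 40 = 24, so x_{4384} = x_{24} = 7.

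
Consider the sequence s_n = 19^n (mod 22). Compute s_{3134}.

15

s_1 = 19; s_2 = 9; s_3 = 17; s_4 = 15; s_5 = 21; s_6 = 3; s_7 = 13; s_8 = 5; s_9 = 7; s_{10} = 1; s_{11} = 19.
The sequence repeats with period 10.
So s_{3134} = s_{1 + ((3134-1) mod 10)} = s_4 = 15.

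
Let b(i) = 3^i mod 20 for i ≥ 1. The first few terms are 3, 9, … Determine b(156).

1

Computing terms: b(1) = 3,  b(2) = 9,  b(3) = 7,  b(4) = 1,  b(5) = 3.
Since b(5) = b(1) = 3, the sequence is periodic with period 4.
(156 - 1) mod 4 = 3, so b(156) = b(4) = 1.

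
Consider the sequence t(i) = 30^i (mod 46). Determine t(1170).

32

t(1) = 30; t(2) = 26; t(3) = 44; t(4) = 32; t(5) = 40; t(6) = 4; t(7) = 28; t(8) = 12; t(9) = 38; t(10) = 36; t(11) = 22; t(12) = 16; t(13) = 20; t(14) = 2; t(15) = 14; t(16) = 6; t(17) = 42; t(18) = 18; t(19) = 34; t(20) = 8; t(21) = 10; t(22) = 24; t(23) = 30.
Since t(23) = t(1) = 30, the sequence is periodic with period 22.
So t(1170) = t(1 + ((1170-1) mod 22)) = t(4) = 32.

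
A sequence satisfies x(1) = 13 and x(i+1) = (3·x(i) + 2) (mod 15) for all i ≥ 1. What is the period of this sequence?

4

x(1) = 13; x(2) = 11; x(3) = 5; x(4) = 2; x(5) = 8; x(6) = 11.
Since x(6) = x(2) = 11, the sequence is eventually periodic: after a pre-period of length 1 it cycles with period 4.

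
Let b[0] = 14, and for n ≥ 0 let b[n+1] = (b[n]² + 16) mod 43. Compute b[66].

Computing terms: b[0] = 14,  b[1] = 40,  b[2] = 25,  b[3] = 39,  b[4] = 32,  b[5] = 8,  b[6] = 37,  b[7] = 9,  b[8] = 11,  b[9] = 8.
Since b[9] = b[5] = 8, the sequence is eventually periodic: after a pre-period of length 5 it cycles with period 4.
For n ≥ 5, b[n] depends only on (n - 5) mod 4. (66 - 5) mod 4 = 1, so b[66] = b[6] = 37.

37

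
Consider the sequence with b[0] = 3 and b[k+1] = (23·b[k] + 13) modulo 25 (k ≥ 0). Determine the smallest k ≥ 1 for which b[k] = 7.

We have b[0] = 3; b[1] = 7; b[2] = 24; b[3] = 15; b[4] = 8; b[5] = 22; b[6] = 19; b[7] = 0; b[8] = 13; b[9] = 12; b[10] = 14; b[11] = 10; b[12] = 18; b[13] = 2; b[14] = 9; b[15] = 20; b[16] = 23; b[17] = 17; b[18] = 4; b[19] = 5; b[20] = 3.
Since b[20] = b[0] = 3, the sequence is periodic with period 20.
The value 7 first appears (with k ≥ 1) at b[1].

1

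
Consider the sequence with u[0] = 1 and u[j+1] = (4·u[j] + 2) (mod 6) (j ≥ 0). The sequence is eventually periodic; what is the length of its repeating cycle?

We have u[0] = 1, u[1] = 0, u[2] = 2, u[3] = 4, u[4] = 0.
Since u[4] = u[1] = 0, the sequence is eventually periodic: after a pre-period of length 1 it cycles with period 3.

3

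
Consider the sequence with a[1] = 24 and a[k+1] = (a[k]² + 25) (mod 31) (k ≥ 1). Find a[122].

19

Listing terms: a[1] = 24, a[2] = 12, a[3] = 14, a[4] = 4, a[5] = 10, a[6] = 1, a[7] = 26, a[8] = 19, a[9] = 14.
Since a[9] = a[3] = 14, the sequence is eventually periodic: after a pre-period of length 2 it cycles with period 6.
For k ≥ 3, a[k] depends only on (k - 3) mod 6. (122 - 3) mod 6 = 5, so a[122] = a[8] = 19.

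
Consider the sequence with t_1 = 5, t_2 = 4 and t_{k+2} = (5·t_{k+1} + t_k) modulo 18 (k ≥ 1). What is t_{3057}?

5

Listing terms: t_1 = 5,  t_2 = 4,  t_3 = 7,  t_4 = 3,  t_5 = 4,  t_6 = 5,  t_7 = 11,  t_8 = 6,  t_9 = 5,  t_{10} = 13,  t_{11} = 16,  t_{12} = 3,  t_{13} = 13,  t_{14} = 14,  t_{15} = 11,  t_{16} = 15,  t_{17} = 14,  t_{18} = 13,  t_{19} = 7,  t_{20} = 12,  t_{21} = 13,  t_{22} = 5,  t_{23} = 2,  t_{24} = 15,  t_{25} = 5,  t_{26} = 4.
The sequence repeats with period 24.
So t_{3057} = t_{1 + ((3057-1) mod 24)} = t_9 = 5.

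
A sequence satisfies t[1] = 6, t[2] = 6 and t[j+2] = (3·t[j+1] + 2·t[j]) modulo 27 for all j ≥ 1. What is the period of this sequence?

12

t[1] = 6; t[2] = 6; t[3] = 3; t[4] = 21; t[5] = 15; t[6] = 6; t[7] = 21; t[8] = 21; t[9] = 24; t[10] = 6; t[11] = 12; t[12] = 21; t[13] = 6; t[14] = 6.
The sequence repeats with period 12.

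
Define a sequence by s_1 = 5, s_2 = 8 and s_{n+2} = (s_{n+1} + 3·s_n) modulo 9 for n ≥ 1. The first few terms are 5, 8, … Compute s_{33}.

5

Computing terms: s_1 = 5, s_2 = 8, s_3 = 5, s_4 = 2, s_5 = 8, s_6 = 5.
Since (s_5, s_6) = (s_2, s_3) = (8, 5) (two consecutive terms determine the rest), the sequence is eventually periodic: after a pre-period of length 1 it cycles with period 3.
For n ≥ 2, s_n depends only on (n - 2) mod 3. (33 - 2) mod 3 = 1, so s_{33} = s_3 = 5.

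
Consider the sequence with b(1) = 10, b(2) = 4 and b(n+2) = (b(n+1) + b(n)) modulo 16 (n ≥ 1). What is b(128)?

4

Computing terms: b(1) = 10,  b(2) = 4,  b(3) = 14,  b(4) = 2,  b(5) = 0,  b(6) = 2,  b(7) = 2,  b(8) = 4,  b(9) = 6,  b(10) = 10,  b(11) = 0,  b(12) = 10,  b(13) = 10,  b(14) = 4.
The sequence repeats with period 12.
(128 - 1) mod 12 = 7, so b(128) = b(8) = 4.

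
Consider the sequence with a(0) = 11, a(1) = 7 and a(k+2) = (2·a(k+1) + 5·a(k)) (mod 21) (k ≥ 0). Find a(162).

We have a(0) = 11; a(1) = 7; a(2) = 6; a(3) = 5; a(4) = 19; a(5) = 0; a(6) = 11; a(7) = 1; a(8) = 15; a(9) = 14; a(10) = 19; a(11) = 3; a(12) = 17; a(13) = 7; a(14) = 15; a(15) = 2; a(16) = 16; a(17) = 0; a(18) = 17; a(19) = 13; a(20) = 6; a(21) = 14; a(22) = 16; a(23) = 18; a(24) = 11; a(25) = 7.
Since (a(24), a(25)) = (a(0), a(1)) = (11, 7) (two consecutive terms determine the rest), the sequence is periodic with period 24.
(162 - 0) mod 24 = 18, so a(162) = a(18) = 17.

17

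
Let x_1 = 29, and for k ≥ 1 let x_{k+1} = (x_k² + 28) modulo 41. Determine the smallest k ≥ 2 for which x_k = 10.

3

Computing terms: x_1 = 29, x_2 = 8, x_3 = 10, x_4 = 5, x_5 = 12, x_6 = 8.
Since x_6 = x_2 = 8, the sequence is eventually periodic: after a pre-period of length 1 it cycles with period 4.
The value 10 first appears (with k ≥ 2) at x_3.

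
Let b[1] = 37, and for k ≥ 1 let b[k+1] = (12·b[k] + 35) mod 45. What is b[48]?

Listing terms: b[1] = 37, b[2] = 29, b[3] = 23, b[4] = 41, b[5] = 32, b[6] = 14, b[7] = 23.
Since b[7] = b[3] = 23, the sequence is eventually periodic: after a pre-period of length 2 it cycles with period 4.
For k ≥ 3, b[k] depends only on (k - 3) mod 4. (48 - 3) mod 4 = 1, so b[48] = b[4] = 41.

41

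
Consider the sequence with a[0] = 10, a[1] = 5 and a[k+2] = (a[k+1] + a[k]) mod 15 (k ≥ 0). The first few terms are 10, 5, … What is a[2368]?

10

Listing terms: a[0] = 10,  a[1] = 5,  a[2] = 0,  a[3] = 5,  a[4] = 5,  a[5] = 10,  a[6] = 0,  a[7] = 10,  a[8] = 10,  a[9] = 5.
The sequence repeats with period 8.
(2368 - 0) mod 8 = 0, so a[2368] = a[0] = 10.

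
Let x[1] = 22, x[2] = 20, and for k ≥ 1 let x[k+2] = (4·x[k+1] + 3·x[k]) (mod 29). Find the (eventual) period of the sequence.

28

We have x[1] = 22; x[2] = 20; x[3] = 1; x[4] = 6; x[5] = 27; x[6] = 10; x[7] = 5; x[8] = 21; x[9] = 12; x[10] = 24; x[11] = 16; x[12] = 20; x[13] = 12; x[14] = 21; x[15] = 4; x[16] = 21; x[17] = 9; x[18] = 12; x[19] = 17; x[20] = 17; x[21] = 3; x[22] = 5; x[23] = 0; x[24] = 15; x[25] = 2; x[26] = 24; x[27] = 15; x[28] = 16; x[29] = 22; x[30] = 20.
The sequence repeats with period 28.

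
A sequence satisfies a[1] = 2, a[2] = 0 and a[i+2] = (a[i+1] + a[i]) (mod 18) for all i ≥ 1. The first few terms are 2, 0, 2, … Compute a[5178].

12

We have a[1] = 2; a[2] = 0; a[3] = 2; a[4] = 2; a[5] = 4; a[6] = 6; a[7] = 10; a[8] = 16; a[9] = 8; a[10] = 6; a[11] = 14; a[12] = 2; a[13] = 16; a[14] = 0; a[15] = 16; a[16] = 16; a[17] = 14; a[18] = 12; a[19] = 8; a[20] = 2; a[21] = 10; a[22] = 12; a[23] = 4; a[24] = 16; a[25] = 2; a[26] = 0.
Since (a[25], a[26]) = (a[1], a[2]) = (2, 0) (two consecutive terms determine the rest), the sequence is periodic with period 24.
(5178 - 1) mod 24 = 17, so a[5178] = a[18] = 12.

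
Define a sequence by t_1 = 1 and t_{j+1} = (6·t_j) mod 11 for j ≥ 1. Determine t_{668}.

8

t_1 = 1,  t_2 = 6,  t_3 = 3,  t_4 = 7,  t_5 = 9,  t_6 = 10,  t_7 = 5,  t_8 = 8,  t_9 = 4,  t_{10} = 2,  t_{11} = 1.
The sequence repeats with period 10.
(668 - 1) mod 10 = 7, so t_{668} = t_8 = 8.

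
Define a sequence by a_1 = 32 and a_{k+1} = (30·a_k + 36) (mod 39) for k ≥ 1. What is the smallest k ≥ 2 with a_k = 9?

4

a_1 = 32; a_2 = 21; a_3 = 3; a_4 = 9; a_5 = 33; a_6 = 12; a_7 = 6; a_8 = 21.
Since a_8 = a_2 = 21, the sequence is eventually periodic: after a pre-period of length 1 it cycles with period 6.
The value 9 first appears (with k ≥ 2) at a_4.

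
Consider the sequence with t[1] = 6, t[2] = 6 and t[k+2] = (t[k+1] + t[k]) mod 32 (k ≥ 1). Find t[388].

18

Listing terms: t[1] = 6,  t[2] = 6,  t[3] = 12,  t[4] = 18,  t[5] = 30,  t[6] = 16,  t[7] = 14,  t[8] = 30,  t[9] = 12,  t[10] = 10,  t[11] = 22,  t[12] = 0,  t[13] = 22,  t[14] = 22,  t[15] = 12,  t[16] = 2,  t[17] = 14,  t[18] = 16,  t[19] = 30,  t[20] = 14,  t[21] = 12,  t[22] = 26,  t[23] = 6,  t[24] = 0,  t[25] = 6,  t[26] = 6.
Since (t[25], t[26]) = (t[1], t[2]) = (6, 6) (two consecutive terms determine the rest), the sequence is periodic with period 24.
(388 - 1) mod 24 = 3, so t[388] = t[4] = 18.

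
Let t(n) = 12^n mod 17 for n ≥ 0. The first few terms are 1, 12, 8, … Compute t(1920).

Computing terms: t(0) = 1, t(1) = 12, t(2) = 8, t(3) = 11, t(4) = 13, t(5) = 3, t(6) = 2, t(7) = 7, t(8) = 16, t(9) = 5, t(10) = 9, t(11) = 6, t(12) = 4, t(13) = 14, t(14) = 15, t(15) = 10, t(16) = 1.
Since t(16) = t(0) = 1, the sequence is periodic with period 16.
(1920 - 0) mod 16 = 0, so t(1920) = t(0) = 1.

1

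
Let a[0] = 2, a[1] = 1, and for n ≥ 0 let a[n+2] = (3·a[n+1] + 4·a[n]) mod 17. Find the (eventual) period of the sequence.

4

Listing terms: a[0] = 2; a[1] = 1; a[2] = 11; a[3] = 3; a[4] = 2; a[5] = 1.
The sequence repeats with period 4.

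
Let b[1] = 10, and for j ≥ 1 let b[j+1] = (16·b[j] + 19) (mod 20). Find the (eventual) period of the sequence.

Listing terms: b[1] = 10,  b[2] = 19,  b[3] = 3,  b[4] = 7,  b[5] = 11,  b[6] = 15,  b[7] = 19.
Since b[7] = b[2] = 19, the sequence is eventually periodic: after a pre-period of length 1 it cycles with period 5.

5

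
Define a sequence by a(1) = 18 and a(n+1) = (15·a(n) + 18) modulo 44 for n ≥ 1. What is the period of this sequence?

10

We have a(1) = 18,  a(2) = 24,  a(3) = 26,  a(4) = 12,  a(5) = 22,  a(6) = 40,  a(7) = 2,  a(8) = 4,  a(9) = 34,  a(10) = 0,  a(11) = 18.
Since a(11) = a(1) = 18, the sequence is periodic with period 10.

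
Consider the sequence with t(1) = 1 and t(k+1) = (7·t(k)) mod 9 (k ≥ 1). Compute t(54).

Computing terms: t(1) = 1,  t(2) = 7,  t(3) = 4,  t(4) = 1.
The sequence repeats with period 3.
So t(54) = t(1 + ((54-1) mod 3)) = t(3) = 4.

4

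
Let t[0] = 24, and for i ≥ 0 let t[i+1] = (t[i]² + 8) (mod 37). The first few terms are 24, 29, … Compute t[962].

35

Computing terms: t[0] = 24,  t[1] = 29,  t[2] = 35,  t[3] = 12,  t[4] = 4,  t[5] = 24.
The sequence repeats with period 5.
(962 - 0) mod 5 = 2, so t[962] = t[2] = 35.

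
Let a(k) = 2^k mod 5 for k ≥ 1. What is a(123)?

3

a(1) = 2; a(2) = 4; a(3) = 3; a(4) = 1; a(5) = 2.
The sequence repeats with period 4.
(123 - 1) mod 4 = 2, so a(123) = a(3) = 3.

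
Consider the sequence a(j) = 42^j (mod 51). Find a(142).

21

Computing terms: a(1) = 42; a(2) = 30; a(3) = 36; a(4) = 33; a(5) = 9; a(6) = 21; a(7) = 15; a(8) = 18; a(9) = 42.
Since a(9) = a(1) = 42, the sequence is periodic with period 8.
(142 - 1) mod 8 = 5, so a(142) = a(6) = 21.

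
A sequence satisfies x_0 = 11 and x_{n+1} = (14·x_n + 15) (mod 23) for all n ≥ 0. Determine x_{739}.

Listing terms: x_0 = 11; x_1 = 8; x_2 = 12; x_3 = 22; x_4 = 1; x_5 = 6; x_6 = 7; x_7 = 21; x_8 = 10; x_9 = 17; x_{10} = 0; x_{11} = 15; x_{12} = 18; x_{13} = 14; x_{14} = 4; x_{15} = 2; x_{16} = 20; x_{17} = 19; x_{18} = 5; x_{19} = 16; x_{20} = 9; x_{21} = 3; x_{22} = 11.
The sequence repeats with period 22.
(739 - 0) mod 22 = 13, so x_{739} = x_{13} = 14.

14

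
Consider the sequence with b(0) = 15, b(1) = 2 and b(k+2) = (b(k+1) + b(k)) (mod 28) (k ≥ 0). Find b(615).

We have b(0) = 15,  b(1) = 2,  b(2) = 17,  b(3) = 19,  b(4) = 8,  b(5) = 27,  b(6) = 7,  b(7) = 6,  b(8) = 13,  b(9) = 19,  b(10) = 4,  b(11) = 23,  b(12) = 27,  b(13) = 22,  b(14) = 21,  b(15) = 15,  b(16) = 8,  b(17) = 23,  b(18) = 3,  b(19) = 26,  b(20) = 1,  b(21) = 27,  b(22) = 0,  b(23) = 27,  b(24) = 27,  b(25) = 26,  b(26) = 25,  b(27) = 23,  b(28) = 20,  b(29) = 15,  b(30) = 7,  b(31) = 22,  b(32) = 1,  b(33) = 23,  b(34) = 24,  b(35) = 19,  b(36) = 15,  b(37) = 6,  b(38) = 21,  b(39) = 27,  b(40) = 20,  b(41) = 19,  b(42) = 11,  b(43) = 2,  b(44) = 13,  b(45) = 15,  b(46) = 0,  b(47) = 15,  b(48) = 15,  b(49) = 2.
Since (b(48), b(49)) = (b(0), b(1)) = (15, 2) (two consecutive terms determine the rest), the sequence is periodic with period 48.
(615 - 0) mod 48 = 39, so b(615) = b(39) = 27.

27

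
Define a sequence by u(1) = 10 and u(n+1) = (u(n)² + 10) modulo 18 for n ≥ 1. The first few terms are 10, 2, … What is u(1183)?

Computing terms: u(1) = 10; u(2) = 2; u(3) = 14; u(4) = 8; u(5) = 2.
Since u(5) = u(2) = 2, the sequence is eventually periodic: after a pre-period of length 1 it cycles with period 3.
For n ≥ 2, u(n) depends only on (n - 2) mod 3. (1183 - 2) mod 3 = 2, so u(1183) = u(4) = 8.

8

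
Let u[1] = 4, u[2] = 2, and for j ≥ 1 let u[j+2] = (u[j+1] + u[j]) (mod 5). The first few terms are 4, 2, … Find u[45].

u[1] = 4,  u[2] = 2,  u[3] = 1,  u[4] = 3,  u[5] = 4,  u[6] = 2.
Since (u[5], u[6]) = (u[1], u[2]) = (4, 2) (two consecutive terms determine the rest), the sequence is periodic with period 4.
(45 - 1) mod 4 = 0, so u[45] = u[1] = 4.

4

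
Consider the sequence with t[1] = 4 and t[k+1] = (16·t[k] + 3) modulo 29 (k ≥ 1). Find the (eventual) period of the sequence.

7

Listing terms: t[1] = 4, t[2] = 9, t[3] = 2, t[4] = 6, t[5] = 12, t[6] = 21, t[7] = 20, t[8] = 4.
Since t[8] = t[1] = 4, the sequence is periodic with period 7.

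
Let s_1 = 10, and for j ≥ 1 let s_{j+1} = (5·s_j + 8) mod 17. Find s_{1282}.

7

Computing terms: s_1 = 10,  s_2 = 7,  s_3 = 9,  s_4 = 2,  s_5 = 1,  s_6 = 13,  s_7 = 5,  s_8 = 16,  s_9 = 3,  s_{10} = 6,  s_{11} = 4,  s_{12} = 11,  s_{13} = 12,  s_{14} = 0,  s_{15} = 8,  s_{16} = 14,  s_{17} = 10.
Since s_{17} = s_1 = 10, the sequence is periodic with period 16.
(1282 - 1) mod 16 = 1, so s_{1282} = s_2 = 7.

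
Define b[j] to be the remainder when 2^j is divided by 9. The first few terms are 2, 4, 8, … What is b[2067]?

b[1] = 2, b[2] = 4, b[3] = 8, b[4] = 7, b[5] = 5, b[6] = 1, b[7] = 2.
The sequence repeats with period 6.
(2067 - 1) mod 6 = 2, so b[2067] = b[3] = 8.

8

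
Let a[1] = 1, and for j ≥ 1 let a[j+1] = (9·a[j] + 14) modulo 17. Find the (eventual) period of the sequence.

We have a[1] = 1,  a[2] = 6,  a[3] = 0,  a[4] = 14,  a[5] = 4,  a[6] = 16,  a[7] = 5,  a[8] = 8,  a[9] = 1.
The sequence repeats with period 8.

8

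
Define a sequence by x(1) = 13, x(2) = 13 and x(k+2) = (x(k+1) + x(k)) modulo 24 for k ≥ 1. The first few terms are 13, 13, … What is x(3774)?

8

We have x(1) = 13, x(2) = 13, x(3) = 2, x(4) = 15, x(5) = 17, x(6) = 8, x(7) = 1, x(8) = 9, x(9) = 10, x(10) = 19, x(11) = 5, x(12) = 0, x(13) = 5, x(14) = 5, x(15) = 10, x(16) = 15, x(17) = 1, x(18) = 16, x(19) = 17, x(20) = 9, x(21) = 2, x(22) = 11, x(23) = 13, x(24) = 0, x(25) = 13, x(26) = 13.
The sequence repeats with period 24.
(3774 - 1) mod 24 = 5, so x(3774) = x(6) = 8.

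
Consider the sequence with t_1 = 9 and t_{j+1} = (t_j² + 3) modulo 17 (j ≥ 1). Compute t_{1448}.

2

We have t_1 = 9, t_2 = 16, t_3 = 4, t_4 = 2, t_5 = 7, t_6 = 1, t_7 = 4.
Since t_7 = t_3 = 4, the sequence is eventually periodic: after a pre-period of length 2 it cycles with period 4.
For j ≥ 3, t_j depends only on (j - 3) mod 4. (1448 - 3) mod 4 = 1, so t_{1448} = t_4 = 2.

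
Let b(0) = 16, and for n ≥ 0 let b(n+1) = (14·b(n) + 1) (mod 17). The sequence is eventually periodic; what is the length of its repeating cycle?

b(0) = 16, b(1) = 4, b(2) = 6, b(3) = 0, b(4) = 1, b(5) = 15, b(6) = 7, b(7) = 14, b(8) = 10, b(9) = 5, b(10) = 3, b(11) = 9, b(12) = 8, b(13) = 11, b(14) = 2, b(15) = 12, b(16) = 16.
The sequence repeats with period 16.

16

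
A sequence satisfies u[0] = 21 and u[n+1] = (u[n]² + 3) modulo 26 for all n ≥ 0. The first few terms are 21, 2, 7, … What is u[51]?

We have u[0] = 21,  u[1] = 2,  u[2] = 7,  u[3] = 0,  u[4] = 3,  u[5] = 12,  u[6] = 17,  u[7] = 6,  u[8] = 13,  u[9] = 16,  u[10] = 25,  u[11] = 4,  u[12] = 19,  u[13] = 0.
Since u[13] = u[3] = 0, the sequence is eventually periodic: after a pre-period of length 3 it cycles with period 10.
For n ≥ 3, u[n] depends only on (n - 3) mod 10. (51 - 3) mod 10 = 8, so u[51] = u[11] = 4.

4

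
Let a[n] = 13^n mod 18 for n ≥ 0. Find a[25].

13

We have a[0] = 1; a[1] = 13; a[2] = 7; a[3] = 1.
Since a[3] = a[0] = 1, the sequence is periodic with period 3.
So a[25] = a[0 + ((25-0) mod 3)] = a[1] = 13.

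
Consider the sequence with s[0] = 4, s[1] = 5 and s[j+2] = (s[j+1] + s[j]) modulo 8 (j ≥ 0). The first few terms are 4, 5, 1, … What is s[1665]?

s[0] = 4,  s[1] = 5,  s[2] = 1,  s[3] = 6,  s[4] = 7,  s[5] = 5,  s[6] = 4,  s[7] = 1,  s[8] = 5,  s[9] = 6,  s[10] = 3,  s[11] = 1,  s[12] = 4,  s[13] = 5.
The sequence repeats with period 12.
(1665 - 0) mod 12 = 9, so s[1665] = s[9] = 6.

6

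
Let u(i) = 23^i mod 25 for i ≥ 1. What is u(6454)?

9

u(1) = 23,  u(2) = 4,  u(3) = 17,  u(4) = 16,  u(5) = 18,  u(6) = 14,  u(7) = 22,  u(8) = 6,  u(9) = 13,  u(10) = 24,  u(11) = 2,  u(12) = 21,  u(13) = 8,  u(14) = 9,  u(15) = 7,  u(16) = 11,  u(17) = 3,  u(18) = 19,  u(19) = 12,  u(20) = 1,  u(21) = 23.
The sequence repeats with period 20.
So u(6454) = u(1 + ((6454-1) mod 20)) = u(14) = 9.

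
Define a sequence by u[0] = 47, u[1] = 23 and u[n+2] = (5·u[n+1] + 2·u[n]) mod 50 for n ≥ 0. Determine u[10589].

17

Listing terms: u[0] = 47; u[1] = 23; u[2] = 9; u[3] = 41; u[4] = 23; u[5] = 47; u[6] = 31; u[7] = 49; u[8] = 7; u[9] = 33; u[10] = 29; u[11] = 11; u[12] = 13; u[13] = 37; u[14] = 11; u[15] = 29; u[16] = 17; u[17] = 43; u[18] = 49; u[19] = 31; u[20] = 3; u[21] = 27; u[22] = 41; u[23] = 9; u[24] = 27; u[25] = 3; u[26] = 19; u[27] = 1; u[28] = 43; u[29] = 17; u[30] = 21; u[31] = 39; u[32] = 37; u[33] = 13; u[34] = 39; u[35] = 21; u[36] = 33; u[37] = 7; u[38] = 1; u[39] = 19; u[40] = 47; u[41] = 23.
The sequence repeats with period 40.
(10589 - 0) mod 40 = 29, so u[10589] = u[29] = 17.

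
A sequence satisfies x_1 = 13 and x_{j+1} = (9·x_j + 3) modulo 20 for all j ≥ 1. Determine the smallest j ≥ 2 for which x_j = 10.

Listing terms: x_1 = 13; x_2 = 0; x_3 = 3; x_4 = 10; x_5 = 13.
Since x_5 = x_1 = 13, the sequence is periodic with period 4.
The value 10 first appears (with j ≥ 2) at x_4.

4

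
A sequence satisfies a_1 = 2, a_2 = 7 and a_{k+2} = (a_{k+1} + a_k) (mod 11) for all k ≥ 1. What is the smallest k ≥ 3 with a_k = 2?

11

a_1 = 2, a_2 = 7, a_3 = 9, a_4 = 5, a_5 = 3, a_6 = 8, a_7 = 0, a_8 = 8, a_9 = 8, a_{10} = 5, a_{11} = 2, a_{12} = 7.
The sequence repeats with period 10.
The value 2 next appears (with k ≥ 3) at a_{11}.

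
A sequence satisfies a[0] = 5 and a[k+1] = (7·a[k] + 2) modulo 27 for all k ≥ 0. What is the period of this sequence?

Listing terms: a[0] = 5; a[1] = 10; a[2] = 18; a[3] = 20; a[4] = 7; a[5] = 24; a[6] = 8; a[7] = 4; a[8] = 3; a[9] = 23; a[10] = 1; a[11] = 9; a[12] = 11; a[13] = 25; a[14] = 15; a[15] = 26; a[16] = 22; a[17] = 21; a[18] = 14; a[19] = 19; a[20] = 0; a[21] = 2; a[22] = 16; a[23] = 6; a[24] = 17; a[25] = 13; a[26] = 12; a[27] = 5.
The sequence repeats with period 27.

27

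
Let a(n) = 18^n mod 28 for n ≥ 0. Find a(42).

Computing terms: a(0) = 1, a(1) = 18, a(2) = 16, a(3) = 8, a(4) = 4, a(5) = 16.
Since a(5) = a(2) = 16, the sequence is eventually periodic: after a pre-period of length 2 it cycles with period 3.
For n ≥ 2, a(n) depends only on (n - 2) mod 3. (42 - 2) mod 3 = 1, so a(42) = a(3) = 8.

8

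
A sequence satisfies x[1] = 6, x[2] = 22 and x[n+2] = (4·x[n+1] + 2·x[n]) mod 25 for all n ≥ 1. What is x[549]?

Computing terms: x[1] = 6, x[2] = 22, x[3] = 0, x[4] = 19, x[5] = 1, x[6] = 17, x[7] = 20, x[8] = 14, x[9] = 21, x[10] = 12, x[11] = 15, x[12] = 9, x[13] = 16, x[14] = 7, x[15] = 10, x[16] = 4, x[17] = 11, x[18] = 2, x[19] = 5, x[20] = 24, x[21] = 6, x[22] = 22.
The sequence repeats with period 20.
(549 - 1) mod 20 = 8, so x[549] = x[9] = 21.

21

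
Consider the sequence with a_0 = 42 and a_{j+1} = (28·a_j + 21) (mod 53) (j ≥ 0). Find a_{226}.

46

Listing terms: a_0 = 42,  a_1 = 31,  a_2 = 41,  a_3 = 3,  a_4 = 52,  a_5 = 46,  a_6 = 37,  a_7 = 50,  a_8 = 43,  a_9 = 6,  a_{10} = 30,  a_{11} = 13,  a_{12} = 14,  a_{13} = 42.
Since a_{13} = a_0 = 42, the sequence is periodic with period 13.
(226 - 0) mod 13 = 5, so a_{226} = a_5 = 46.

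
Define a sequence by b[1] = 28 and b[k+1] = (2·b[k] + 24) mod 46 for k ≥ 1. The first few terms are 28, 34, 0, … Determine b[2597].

28

We have b[1] = 28, b[2] = 34, b[3] = 0, b[4] = 24, b[5] = 26, b[6] = 30, b[7] = 38, b[8] = 8, b[9] = 40, b[10] = 12, b[11] = 2, b[12] = 28.
The sequence repeats with period 11.
So b[2597] = b[1 + ((2597-1) mod 11)] = b[1] = 28.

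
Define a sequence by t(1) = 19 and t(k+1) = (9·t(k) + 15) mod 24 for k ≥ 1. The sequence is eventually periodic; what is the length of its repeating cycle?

We have t(1) = 19, t(2) = 18, t(3) = 9, t(4) = 0, t(5) = 15, t(6) = 6, t(7) = 21, t(8) = 12, t(9) = 3, t(10) = 18.
Since t(10) = t(2) = 18, the sequence is eventually periodic: after a pre-period of length 1 it cycles with period 8.

8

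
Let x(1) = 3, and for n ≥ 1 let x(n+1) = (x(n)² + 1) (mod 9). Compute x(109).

5

Computing terms: x(1) = 3, x(2) = 1, x(3) = 2, x(4) = 5, x(5) = 8, x(6) = 2.
Since x(6) = x(3) = 2, the sequence is eventually periodic: after a pre-period of length 2 it cycles with period 3.
For n ≥ 3, x(n) depends only on (n - 3) mod 3. (109 - 3) mod 3 = 1, so x(109) = x(4) = 5.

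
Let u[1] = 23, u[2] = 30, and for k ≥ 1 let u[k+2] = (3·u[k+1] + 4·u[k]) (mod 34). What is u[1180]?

20

Computing terms: u[1] = 23,  u[2] = 30,  u[3] = 12,  u[4] = 20,  u[5] = 6,  u[6] = 30,  u[7] = 12.
Since (u[6], u[7]) = (u[2], u[3]) = (30, 12) (two consecutive terms determine the rest), the sequence is eventually periodic: after a pre-period of length 1 it cycles with period 4.
For k ≥ 2, u[k] depends only on (k - 2) mod 4. (1180 - 2) mod 4 = 2, so u[1180] = u[4] = 20.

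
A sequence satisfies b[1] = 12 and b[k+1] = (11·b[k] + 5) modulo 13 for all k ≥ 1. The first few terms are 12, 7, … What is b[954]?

b[1] = 12,  b[2] = 7,  b[3] = 4,  b[4] = 10,  b[5] = 11,  b[6] = 9,  b[7] = 0,  b[8] = 5,  b[9] = 8,  b[10] = 2,  b[11] = 1,  b[12] = 3,  b[13] = 12.
The sequence repeats with period 12.
So b[954] = b[1 + ((954-1) mod 12)] = b[6] = 9.

9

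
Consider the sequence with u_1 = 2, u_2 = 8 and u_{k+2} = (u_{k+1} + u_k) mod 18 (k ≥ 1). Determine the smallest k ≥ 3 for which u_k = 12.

8

Computing terms: u_1 = 2, u_2 = 8, u_3 = 10, u_4 = 0, u_5 = 10, u_6 = 10, u_7 = 2, u_8 = 12, u_9 = 14, u_{10} = 8, u_{11} = 4, u_{12} = 12, u_{13} = 16, u_{14} = 10, u_{15} = 8, u_{16} = 0, u_{17} = 8, u_{18} = 8, u_{19} = 16, u_{20} = 6, u_{21} = 4, u_{22} = 10, u_{23} = 14, u_{24} = 6, u_{25} = 2, u_{26} = 8.
The sequence repeats with period 24.
The value 12 first appears (with k ≥ 3) at u_8.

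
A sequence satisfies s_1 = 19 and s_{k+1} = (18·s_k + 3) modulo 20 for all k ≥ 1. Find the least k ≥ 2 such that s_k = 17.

We have s_1 = 19,  s_2 = 5,  s_3 = 13,  s_4 = 17,  s_5 = 9,  s_6 = 5.
Since s_6 = s_2 = 5, the sequence is eventually periodic: after a pre-period of length 1 it cycles with period 4.
The value 17 first appears (with k ≥ 2) at s_4.

4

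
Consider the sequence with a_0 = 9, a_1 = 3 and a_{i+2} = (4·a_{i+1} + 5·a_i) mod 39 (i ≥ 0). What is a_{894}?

Computing terms: a_0 = 9,  a_1 = 3,  a_2 = 18,  a_3 = 9,  a_4 = 9,  a_5 = 3.
The sequence repeats with period 4.
(894 - 0) mod 4 = 2, so a_{894} = a_2 = 18.

18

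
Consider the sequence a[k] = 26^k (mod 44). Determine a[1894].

We have a[0] = 1, a[1] = 26, a[2] = 16, a[3] = 20, a[4] = 36, a[5] = 12, a[6] = 4, a[7] = 16.
Since a[7] = a[2] = 16, the sequence is eventually periodic: after a pre-period of length 2 it cycles with period 5.
For k ≥ 2, a[k] depends only on (k - 2) mod 5. (1894 - 2) mod 5 = 2, so a[1894] = a[4] = 36.

36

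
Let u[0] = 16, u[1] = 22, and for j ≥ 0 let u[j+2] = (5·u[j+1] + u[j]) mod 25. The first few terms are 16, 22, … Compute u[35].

7

Computing terms: u[0] = 16, u[1] = 22, u[2] = 1, u[3] = 2, u[4] = 11, u[5] = 7, u[6] = 21, u[7] = 12, u[8] = 6, u[9] = 17, u[10] = 16, u[11] = 22.
Since (u[10], u[11]) = (u[0], u[1]) = (16, 22) (two consecutive terms determine the rest), the sequence is periodic with period 10.
(35 - 0) mod 10 = 5, so u[35] = u[5] = 7.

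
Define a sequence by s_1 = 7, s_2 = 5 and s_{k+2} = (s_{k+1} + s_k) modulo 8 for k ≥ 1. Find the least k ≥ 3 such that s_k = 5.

s_1 = 7; s_2 = 5; s_3 = 4; s_4 = 1; s_5 = 5; s_6 = 6; s_7 = 3; s_8 = 1; s_9 = 4; s_{10} = 5; s_{11} = 1; s_{12} = 6; s_{13} = 7; s_{14} = 5.
Since (s_{13}, s_{14}) = (s_1, s_2) = (7, 5) (two consecutive terms determine the rest), the sequence is periodic with period 12.
The value 5 first appears (with k ≥ 3) at s_5.

5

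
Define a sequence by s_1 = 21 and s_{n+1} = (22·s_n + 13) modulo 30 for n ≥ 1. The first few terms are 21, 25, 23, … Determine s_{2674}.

Computing terms: s_1 = 21, s_2 = 25, s_3 = 23, s_4 = 9, s_5 = 1, s_6 = 5, s_7 = 3, s_8 = 19, s_9 = 11, s_{10} = 15, s_{11} = 13, s_{12} = 29, s_{13} = 21.
Since s_{13} = s_1 = 21, the sequence is periodic with period 12.
(2674 - 1) mod 12 = 9, so s_{2674} = s_{10} = 15.

15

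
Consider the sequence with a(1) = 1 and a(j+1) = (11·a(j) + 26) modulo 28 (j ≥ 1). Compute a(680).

9

a(1) = 1,  a(2) = 9,  a(3) = 13,  a(4) = 1.
Since a(4) = a(1) = 1, the sequence is periodic with period 3.
So a(680) = a(1 + ((680-1) mod 3)) = a(2) = 9.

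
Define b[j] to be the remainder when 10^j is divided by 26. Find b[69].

Computing terms: b[1] = 10; b[2] = 22; b[3] = 12; b[4] = 16; b[5] = 4; b[6] = 14; b[7] = 10.
Since b[7] = b[1] = 10, the sequence is periodic with period 6.
(69 - 1) mod 6 = 2, so b[69] = b[3] = 12.

12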